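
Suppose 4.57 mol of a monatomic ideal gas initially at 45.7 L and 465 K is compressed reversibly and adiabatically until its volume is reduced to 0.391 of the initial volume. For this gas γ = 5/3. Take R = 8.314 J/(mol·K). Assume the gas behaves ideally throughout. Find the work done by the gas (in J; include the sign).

-23100 J

P₁ = nRT₁/V₁ = 4.57×8.314×465/45.7 = 387 kPa.
Adiabatic: TV^(γ−1) = const ⇒ T₂ = 465×(2.56)^0.667 = 870 K; PV^γ = const ⇒ P₂ = 1850 kPa.
ΔU = nCvΔT = 4.57×12.5×(870−465) = 23100 J.
Q = 0 for an adiabatic process, so W = −ΔU = -23100 J.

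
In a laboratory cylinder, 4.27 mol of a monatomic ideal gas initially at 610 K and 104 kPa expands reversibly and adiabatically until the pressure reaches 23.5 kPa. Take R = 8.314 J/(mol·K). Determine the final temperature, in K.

V₁ = nRT₁/P₁ = 4.27×8.314×610/104 = 208 L.
Adiabatic: T₂/T₁ = (P₂/P₁)^((γ−1)/γ) ⇒ T₂ = 610×(0.226)^0.400 = 336 K; V₂ = 508 L.

336 K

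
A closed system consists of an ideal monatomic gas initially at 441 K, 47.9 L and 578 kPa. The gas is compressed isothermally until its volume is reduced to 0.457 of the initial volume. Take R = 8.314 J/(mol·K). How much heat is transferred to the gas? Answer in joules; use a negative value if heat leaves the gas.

-21700 J

n = P₁V₁/(RT₁) = 578×47.9/(8.314×441) = 7.55 mol.
Isothermal: T stays 441 K; PV = const ⇒ V₂ = 21.9 L, P₂ = 1260 kPa.
ΔU = 0 (ideal gas, T constant).
W = nRT ln(V₂/V₁) = 7.55×8.314×441×ln(0.457) = -21700 J.
Q = ΔU + W = -21700 J.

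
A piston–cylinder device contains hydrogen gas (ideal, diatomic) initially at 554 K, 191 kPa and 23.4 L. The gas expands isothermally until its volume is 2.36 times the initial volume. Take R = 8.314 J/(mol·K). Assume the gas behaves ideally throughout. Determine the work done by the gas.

n = P₁V₁/(RT₁) = 191×23.4/(8.314×554) = 0.970 mol.
Isothermal: T stays 554 K; PV = const ⇒ V₂ = 55.2 L, P₂ = 80.9 kPa.
W = nRT ln(V₂/V₁) = 0.970×8.314×554×ln(2.36) = 3840 J.

3840 J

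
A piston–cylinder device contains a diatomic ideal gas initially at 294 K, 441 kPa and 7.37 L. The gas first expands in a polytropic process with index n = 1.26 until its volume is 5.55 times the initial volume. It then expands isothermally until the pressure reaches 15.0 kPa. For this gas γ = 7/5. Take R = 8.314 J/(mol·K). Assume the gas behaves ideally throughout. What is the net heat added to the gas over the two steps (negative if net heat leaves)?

n = P₁V₁/(RT₁) = 441×7.37/(8.314×294) = 1.33 mol.
Step 1 — Polytropic n=1.26: T₂ = T₁(V₁/V₂)^(n−1) = 294×(0.180)^0.26 = 188 K; P₂ = P₁(V₁/V₂)^n = 50.9 kPa.
W = (P₁V₁−P₂V₂)/(n−1) = (441×7.37−50.9×40.9)/0.26 = 4490 J.
ΔU = nCvΔT = 1.33×20.8×(188−294) = -2920 J.
Q = ΔU + W = 1570 J.
State after step 1: P = 50.9 kPa, V = 40.9 L, T = 188 K.
Step 2 — Isothermal: T stays 188 K; PV = const ⇒ V₂ = 139 L, P₂ = 15.0 kPa.
ΔU = 0 (ideal gas, T constant).
W = nRT ln(V₂/V₁) = 1.33×8.314×188×ln(3.39) = 2540 J.
Q = ΔU + W = 2540 J.
Net over both steps: W = 7040 J, Q = 4120 J, ΔU = -2920 J.

4120 J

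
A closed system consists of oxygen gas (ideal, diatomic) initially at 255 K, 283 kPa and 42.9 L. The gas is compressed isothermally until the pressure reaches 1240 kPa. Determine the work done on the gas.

17900 J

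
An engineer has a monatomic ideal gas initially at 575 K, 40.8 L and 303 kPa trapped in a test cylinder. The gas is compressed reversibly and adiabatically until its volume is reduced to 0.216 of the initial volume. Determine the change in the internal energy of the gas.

33000 J

n = P₁V₁/(RT₁) = 303×40.8/(8.314×575) = 2.59 mol.
Adiabatic: TV^(γ−1) = const ⇒ T₂ = 575×(4.63)^0.667 = 1600 K; PV^γ = const ⇒ P₂ = 3900 kPa.
For an ideal gas ΔU = nCvΔT with Cv = (3/2)R = 12.5 J/(mol·K).
ΔU = 2.59×12.5×(1600−575) = 33000 J.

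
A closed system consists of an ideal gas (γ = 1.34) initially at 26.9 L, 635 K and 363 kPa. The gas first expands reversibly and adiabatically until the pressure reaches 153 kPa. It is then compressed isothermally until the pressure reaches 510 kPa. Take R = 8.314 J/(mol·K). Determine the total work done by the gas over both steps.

n = P₁V₁/(RT₁) = 363×26.9/(8.314×635) = 1.85 mol.
Step 1 — Adiabatic: T₂/T₁ = (P₂/P₁)^((γ−1)/γ) ⇒ T₂ = 635×(0.421)^0.254 = 510 K; V₂ = 51.3 L.
ΔU = nCvΔT = 1.85×24.5×(510−635) = -5650 J.
Q = 0 for an adiabatic process, so W = −ΔU = 5650 J.
State after step 1: P = 153 kPa, V = 51.3 L, T = 510 K.
Step 2 — Isothermal: T stays 510 K; PV = const ⇒ V₂ = 15.4 L, P₂ = 510 kPa.
ΔU = 0 (ideal gas, T constant).
W = nRT ln(V₂/V₁) = 1.85×8.314×510×ln(0.300) = -9440 J.
Q = ΔU + W = -9440 J.
Net over both steps: W = -3790 J, Q = -9440 J, ΔU = -5650 J.

-3790 J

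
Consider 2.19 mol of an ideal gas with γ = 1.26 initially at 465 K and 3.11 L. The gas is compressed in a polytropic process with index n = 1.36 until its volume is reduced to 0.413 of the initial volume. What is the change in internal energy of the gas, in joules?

12200 J

P₁ = nRT₁/V₁ = 2.19×8.314×465/3.11 = 2720 kPa.
Polytropic n=1.36: T₂ = T₁(V₁/V₂)^(n−1) = 465×(2.42)^0.36 = 639 K; P₂ = P₁(V₁/V₂)^n = 9060 kPa.
For an ideal gas ΔU = nCvΔT with Cv = R/(γ−1) = 32.0 J/(mol·K).
ΔU = 2.19×32.0×(639−465) = 12200 J.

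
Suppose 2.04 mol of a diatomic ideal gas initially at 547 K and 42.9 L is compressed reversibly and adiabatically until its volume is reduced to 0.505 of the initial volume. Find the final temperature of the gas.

719 K

P₁ = nRT₁/V₁ = 2.04×8.314×547/42.9 = 216 kPa.
Adiabatic: TV^(γ−1) = const ⇒ T₂ = 547×(1.98)^0.400 = 719 K; PV^γ = const ⇒ P₂ = 563 kPa.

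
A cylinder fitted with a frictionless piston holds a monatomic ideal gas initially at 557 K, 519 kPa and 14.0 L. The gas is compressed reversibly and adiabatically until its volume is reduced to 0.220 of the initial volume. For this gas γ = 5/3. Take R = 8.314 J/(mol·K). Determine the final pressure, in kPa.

Adiabatic: TV^(γ−1) = const ⇒ T₂ = 557×(4.55)^0.667 = 1530 K; PV^γ = const ⇒ P₂ = 6470 kPa.

6470 kPa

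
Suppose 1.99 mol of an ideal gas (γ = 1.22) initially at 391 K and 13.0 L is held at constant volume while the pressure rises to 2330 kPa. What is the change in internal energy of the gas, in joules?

108000 J

P₁ = nRT₁/V₁ = 1.99×8.314×391/13.0 = 498 kPa.
Isochoric: V stays 13.0 L; P/T = const ⇒ T₂ = 1830 K, P₂ = 2330 kPa.
For an ideal gas ΔU = nCvΔT with Cv = R/(γ−1) = 37.8 J/(mol·K).
ΔU = 1.99×37.8×(1830−391) = 108000 J.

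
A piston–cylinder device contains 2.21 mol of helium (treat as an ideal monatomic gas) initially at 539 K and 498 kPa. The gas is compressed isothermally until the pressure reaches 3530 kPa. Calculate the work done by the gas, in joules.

-19400 J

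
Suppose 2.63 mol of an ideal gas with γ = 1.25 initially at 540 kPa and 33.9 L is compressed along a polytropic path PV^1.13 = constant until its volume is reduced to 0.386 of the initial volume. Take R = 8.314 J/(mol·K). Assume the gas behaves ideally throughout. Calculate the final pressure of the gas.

T₁ = P₁V₁/(nR) = 540×33.9/(2.63×8.314) = 837 K.
Polytropic n=1.13: T₂ = T₁(V₁/V₂)^(n−1) = 837×(2.59)^0.13 = 947 K; P₂ = P₁(V₁/V₂)^n = 1580 kPa.

1580 kPa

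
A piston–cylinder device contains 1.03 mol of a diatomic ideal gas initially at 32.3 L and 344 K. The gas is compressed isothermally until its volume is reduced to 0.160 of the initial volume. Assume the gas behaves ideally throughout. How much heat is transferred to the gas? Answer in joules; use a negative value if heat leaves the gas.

P₁ = nRT₁/V₁ = 1.03×8.314×344/32.3 = 91.2 kPa.
Isothermal: T stays 344 K; PV = const ⇒ V₂ = 5.17 L, P₂ = 570 kPa.
ΔU = 0 (ideal gas, T constant).
W = nRT ln(V₂/V₁) = 1.03×8.314×344×ln(0.160) = -5400 J.
Q = ΔU + W = -5400 J.

-5400 J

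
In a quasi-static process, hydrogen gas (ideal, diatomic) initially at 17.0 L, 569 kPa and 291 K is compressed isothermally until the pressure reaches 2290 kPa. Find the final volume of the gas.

Isothermal: T stays 291 K; PV = const ⇒ V₂ = 4.22 L, P₂ = 2290 kPa.

4.22 L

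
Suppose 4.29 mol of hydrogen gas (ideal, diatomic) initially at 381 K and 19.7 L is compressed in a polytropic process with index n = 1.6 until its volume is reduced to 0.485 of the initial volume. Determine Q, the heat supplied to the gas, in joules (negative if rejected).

P₁ = nRT₁/V₁ = 4.29×8.314×381/19.7 = 690 kPa.
Polytropic n=1.6: T₂ = T₁(V₁/V₂)^(n−1) = 381×(2.06)^0.60 = 588 K; P₂ = P₁(V₁/V₂)^n = 2200 kPa.
W = (P₁V₁−P₂V₂)/(n−1) = (690×19.7−2200×9.55)/0.60 = -12300 J.
ΔU = nCvΔT = 4.29×20.8×(588−381) = 18500 J.
Q = ΔU + W = 6160 J.

6160 J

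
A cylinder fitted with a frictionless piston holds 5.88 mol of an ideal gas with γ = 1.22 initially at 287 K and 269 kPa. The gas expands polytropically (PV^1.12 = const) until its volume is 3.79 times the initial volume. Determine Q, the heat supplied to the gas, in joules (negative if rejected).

7850 J

V₁ = nRT₁/P₁ = 5.88×8.314×287/269 = 52.2 L.
Polytropic n=1.12: T₂ = T₁(V₁/V₂)^(n−1) = 287×(0.264)^0.12 = 245 K; P₂ = P₁(V₁/V₂)^n = 60.5 kPa.
W = (P₁V₁−P₂V₂)/(n−1) = (269×52.2−60.5×198)/0.12 = 17300 J.
ΔU = nCvΔT = 5.88×37.8×(245−287) = -9420 J.
Q = ΔU + W = 7850 J.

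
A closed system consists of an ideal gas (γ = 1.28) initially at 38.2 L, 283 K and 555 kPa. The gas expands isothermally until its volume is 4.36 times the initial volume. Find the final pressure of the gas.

Isothermal: T stays 283 K; PV = const ⇒ V₂ = 167 L, P₂ = 127 kPa.

127 kPa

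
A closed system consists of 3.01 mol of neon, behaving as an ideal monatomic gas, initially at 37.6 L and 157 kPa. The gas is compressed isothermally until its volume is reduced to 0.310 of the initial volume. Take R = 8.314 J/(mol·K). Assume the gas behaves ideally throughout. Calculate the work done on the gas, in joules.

T₁ = P₁V₁/(nR) = 157×37.6/(3.01×8.314) = 236 K.
Isothermal: T stays 236 K; PV = const ⇒ V₂ = 11.7 L, P₂ = 506 kPa.
W = nRT ln(V₂/V₁) = 3.01×8.314×236×ln(0.310) = -6910 J.
Work done on the gas = −W_by = 6910 J.

6910 J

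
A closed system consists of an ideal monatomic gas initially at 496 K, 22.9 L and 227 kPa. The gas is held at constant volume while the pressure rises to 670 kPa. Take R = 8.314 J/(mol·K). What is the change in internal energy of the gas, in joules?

n = P₁V₁/(RT₁) = 227×22.9/(8.314×496) = 1.26 mol.
Isochoric: V stays 22.9 L; P/T = const ⇒ T₂ = 1460 K, P₂ = 670 kPa.
For an ideal gas ΔU = nCvΔT with Cv = (3/2)R = 12.5 J/(mol·K).
ΔU = 1.26×12.5×(1460−496) = 15200 J.

15200 J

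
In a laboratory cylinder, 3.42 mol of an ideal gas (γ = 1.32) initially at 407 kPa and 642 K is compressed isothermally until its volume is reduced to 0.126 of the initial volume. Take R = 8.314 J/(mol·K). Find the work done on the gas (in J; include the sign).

V₁ = nRT₁/P₁ = 3.42×8.314×642/407 = 44.9 L.
Isothermal: T stays 642 K; PV = const ⇒ V₂ = 5.65 L, P₂ = 3230 kPa.
W = nRT ln(V₂/V₁) = 3.42×8.314×642×ln(0.126) = -37800 J.
Work done on the gas = −W_by = 37800 J.

37800 J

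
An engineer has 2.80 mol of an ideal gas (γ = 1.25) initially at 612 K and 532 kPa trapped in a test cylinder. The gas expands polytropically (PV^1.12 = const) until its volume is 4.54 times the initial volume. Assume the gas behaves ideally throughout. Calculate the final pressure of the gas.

97.7 kPa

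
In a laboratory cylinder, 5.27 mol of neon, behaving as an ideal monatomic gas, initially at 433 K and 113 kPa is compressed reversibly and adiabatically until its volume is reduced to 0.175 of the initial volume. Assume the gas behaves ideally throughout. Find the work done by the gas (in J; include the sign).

V₁ = nRT₁/P₁ = 5.27×8.314×433/113 = 168 L.
Adiabatic: TV^(γ−1) = const ⇒ T₂ = 433×(5.71)^0.667 = 1380 K; PV^γ = const ⇒ P₂ = 2060 kPa.
ΔU = nCvΔT = 5.27×12.5×(1380−433) = 62500 J.
Q = 0 for an adiabatic process, so W = −ΔU = -62500 J.

-62500 J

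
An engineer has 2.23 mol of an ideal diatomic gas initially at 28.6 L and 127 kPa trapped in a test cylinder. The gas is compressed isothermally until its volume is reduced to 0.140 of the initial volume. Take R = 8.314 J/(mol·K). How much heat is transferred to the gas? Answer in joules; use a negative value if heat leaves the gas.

-7140 J

T₁ = P₁V₁/(nR) = 127×28.6/(2.23×8.314) = 196 K.
Isothermal: T stays 196 K; PV = const ⇒ V₂ = 4.00 L, P₂ = 907 kPa.
ΔU = 0 (ideal gas, T constant).
W = nRT ln(V₂/V₁) = 2.23×8.314×196×ln(0.140) = -7140 J.
Q = ΔU + W = -7140 J.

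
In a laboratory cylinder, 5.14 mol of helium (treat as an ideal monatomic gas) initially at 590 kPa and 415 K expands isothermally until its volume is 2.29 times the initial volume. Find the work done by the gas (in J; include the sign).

14700 J

V₁ = nRT₁/P₁ = 5.14×8.314×415/590 = 30.1 L.
Isothermal: T stays 415 K; PV = const ⇒ V₂ = 68.8 L, P₂ = 258 kPa.
W = nRT ln(V₂/V₁) = 5.14×8.314×415×ln(2.29) = 14700 J.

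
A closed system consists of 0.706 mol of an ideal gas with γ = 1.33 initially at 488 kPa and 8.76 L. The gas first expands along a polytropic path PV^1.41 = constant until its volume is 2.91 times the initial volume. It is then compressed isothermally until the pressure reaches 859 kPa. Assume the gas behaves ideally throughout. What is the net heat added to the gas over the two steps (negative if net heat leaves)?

T₁ = P₁V₁/(nR) = 488×8.76/(0.706×8.314) = 728 K.
Step 1 — Polytropic n=1.41: T₂ = T₁(V₁/V₂)^(n−1) = 728×(0.344)^0.41 = 470 K; P₂ = P₁(V₁/V₂)^n = 108 kPa.
W = (P₁V₁−P₂V₂)/(n−1) = (488×8.76−108×25.5)/0.41 = 3700 J.
ΔU = nCvΔT = 0.706×25.2×(470−728) = -4590 J.
Q = ΔU + W = -896 J.
State after step 1: P = 108 kPa, V = 25.5 L, T = 470 K.
Step 2 — Isothermal: T stays 470 K; PV = const ⇒ V₂ = 3.21 L, P₂ = 859 kPa.
ΔU = 0 (ideal gas, T constant).
W = nRT ln(V₂/V₁) = 0.706×8.314×470×ln(0.126) = -5720 J.
Q = ΔU + W = -5720 J.
Net over both steps: W = -2020 J, Q = -6610 J, ΔU = -4590 J.

-6610 J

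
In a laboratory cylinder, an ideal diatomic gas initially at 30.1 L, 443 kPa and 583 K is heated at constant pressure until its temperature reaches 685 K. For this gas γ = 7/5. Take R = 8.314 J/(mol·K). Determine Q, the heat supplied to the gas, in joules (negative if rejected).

8170 J

n = P₁V₁/(RT₁) = 443×30.1/(8.314×583) = 2.75 mol.
Isobaric: P stays 443 kPa; V/T = const ⇒ T₂ = 685 K, V₂ = 35.4 L.
W = PΔV = 443×(35.4−30.1) kPa·L = 2330 J.
ΔU = nCvΔT = 2.75×20.8×(685−583) = 5830 J.
Q = ΔU + W = nCpΔT = 8170 J.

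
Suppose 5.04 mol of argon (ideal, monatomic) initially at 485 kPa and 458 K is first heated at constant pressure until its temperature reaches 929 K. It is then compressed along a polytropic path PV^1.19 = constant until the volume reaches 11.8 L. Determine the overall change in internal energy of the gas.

V₁ = nRT₁/P₁ = 5.04×8.314×458/485 = 39.6 L.
Step 1 — Isobaric: P stays 485 kPa; V/T = const ⇒ T₂ = 929 K, V₂ = 80.3 L.
W = PΔV = 485×(80.3−39.6) kPa·L = 19700 J.
ΔU = nCvΔT = 5.04×12.5×(929−458) = 29600 J.
Q = ΔU + W = nCpΔT = 49300 J.
State after step 1: P = 485 kPa, V = 80.3 L, T = 929 K.
Step 2 — Polytropic n=1.19: T₂ = T₁(V₁/V₂)^(n−1) = 929×(6.80)^0.19 = 1340 K; P₂ = P₁(V₁/V₂)^n = 4750 kPa.
W = (P₁V₁−P₂V₂)/(n−1) = (485×80.3−4750×11.8)/0.19 = -90000 J.
ΔU = nCvΔT = 5.04×12.5×(1340−929) = 25700 J.
Q = ΔU + W = -64400 J.
Net over both steps: W = -70300 J, Q = -15000 J, ΔU = 55300 J.

55300 J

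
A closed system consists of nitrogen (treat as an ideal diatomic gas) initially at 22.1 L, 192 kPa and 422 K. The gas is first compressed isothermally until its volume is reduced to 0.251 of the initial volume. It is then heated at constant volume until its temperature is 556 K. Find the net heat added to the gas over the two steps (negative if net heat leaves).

n = P₁V₁/(RT₁) = 192×22.1/(8.314×422) = 1.21 mol.
Step 1 — Isothermal: T stays 422 K; PV = const ⇒ V₂ = 5.55 L, P₂ = 765 kPa.
ΔU = 0 (ideal gas, T constant).
W = nRT ln(V₂/V₁) = 1.21×8.314×422×ln(0.251) = -5870 J.
Q = ΔU + W = -5870 J.
State after step 1: P = 765 kPa, V = 5.55 L, T = 422 K.
Step 2 — Isochoric: V stays 5.55 L; P/T = const ⇒ T₂ = 556 K, P₂ = 1010 kPa.
W = 0 (no volume change).
ΔU = nCvΔT = 1.21×20.8×(556−422) = 3370 J.
Q = ΔU = 3370 J.
Net over both steps: W = -5870 J, Q = -2500 J, ΔU = 3370 J.

-2500 J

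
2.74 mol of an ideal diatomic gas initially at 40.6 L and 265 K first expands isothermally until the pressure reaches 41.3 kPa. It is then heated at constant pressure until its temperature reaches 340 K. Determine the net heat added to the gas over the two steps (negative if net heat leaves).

13700 J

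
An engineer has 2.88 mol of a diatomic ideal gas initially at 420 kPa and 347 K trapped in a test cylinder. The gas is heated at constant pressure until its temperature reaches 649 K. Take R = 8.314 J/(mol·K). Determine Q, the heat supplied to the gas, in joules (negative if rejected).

25300 J

V₁ = nRT₁/P₁ = 2.88×8.314×347/420 = 19.8 L.
Isobaric: P stays 420 kPa; V/T = const ⇒ T₂ = 649 K, V₂ = 37.0 L.
W = PΔV = 420×(37.0−19.8) kPa·L = 7230 J.
ΔU = nCvΔT = 2.88×20.8×(649−347) = 18100 J.
Q = ΔU + W = nCpΔT = 25300 J.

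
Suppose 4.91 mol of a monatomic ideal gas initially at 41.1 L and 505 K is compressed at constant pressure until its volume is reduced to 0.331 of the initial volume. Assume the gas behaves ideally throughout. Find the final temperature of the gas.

167 K

P₁ = nRT₁/V₁ = 4.91×8.314×505/41.1 = 502 kPa.
Isobaric: P stays 502 kPa; V/T = const ⇒ T₂ = 167 K, V₂ = 13.6 L.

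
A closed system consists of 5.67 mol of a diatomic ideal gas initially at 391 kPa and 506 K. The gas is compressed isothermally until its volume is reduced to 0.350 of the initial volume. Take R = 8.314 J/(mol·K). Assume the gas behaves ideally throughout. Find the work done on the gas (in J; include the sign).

V₁ = nRT₁/P₁ = 5.67×8.314×506/391 = 61.0 L.
Isothermal: T stays 506 K; PV = const ⇒ V₂ = 21.4 L, P₂ = 1120 kPa.
W = nRT ln(V₂/V₁) = 5.67×8.314×506×ln(0.350) = -25000 J.
Work done on the gas = −W_by = 25000 J.

25000 J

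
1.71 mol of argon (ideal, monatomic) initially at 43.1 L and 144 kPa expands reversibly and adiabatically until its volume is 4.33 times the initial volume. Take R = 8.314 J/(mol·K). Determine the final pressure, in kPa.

12.5 kPa

T₁ = P₁V₁/(nR) = 144×43.1/(1.71×8.314) = 437 K.
Adiabatic: TV^(γ−1) = const ⇒ T₂ = 437×(0.231)^0.667 = 164 K; PV^γ = const ⇒ P₂ = 12.5 kPa.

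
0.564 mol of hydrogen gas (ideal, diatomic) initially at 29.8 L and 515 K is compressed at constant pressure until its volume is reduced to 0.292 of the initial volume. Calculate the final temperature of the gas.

150 K

P₁ = nRT₁/V₁ = 0.564×8.314×515/29.8 = 81.0 kPa.
Isobaric: P stays 81.0 kPa; V/T = const ⇒ T₂ = 150 K, V₂ = 8.70 L.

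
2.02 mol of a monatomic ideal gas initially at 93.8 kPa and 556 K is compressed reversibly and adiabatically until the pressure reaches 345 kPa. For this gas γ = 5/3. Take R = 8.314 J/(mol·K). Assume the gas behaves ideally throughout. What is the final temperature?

936 K

V₁ = nRT₁/P₁ = 2.02×8.314×556/93.8 = 99.5 L.
Adiabatic: T₂/T₁ = (P₂/P₁)^((γ−1)/γ) ⇒ T₂ = 556×(3.68)^0.400 = 936 K; V₂ = 45.6 L.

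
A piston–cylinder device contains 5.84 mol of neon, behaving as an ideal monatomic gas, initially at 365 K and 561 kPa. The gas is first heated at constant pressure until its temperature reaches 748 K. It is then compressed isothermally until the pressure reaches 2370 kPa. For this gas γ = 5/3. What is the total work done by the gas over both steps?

V₁ = nRT₁/P₁ = 5.84×8.314×365/561 = 31.6 L.
Step 1 — Isobaric: P stays 561 kPa; V/T = const ⇒ T₂ = 748 K, V₂ = 64.7 L.
W = PΔV = 561×(64.7−31.6) kPa·L = 18600 J.
ΔU = nCvΔT = 5.84×12.5×(748−365) = 27900 J.
Q = ΔU + W = nCpΔT = 46500 J.
State after step 1: P = 561 kPa, V = 64.7 L, T = 748 K.
Step 2 — Isothermal: T stays 748 K; PV = const ⇒ V₂ = 15.3 L, P₂ = 2370 kPa.
ΔU = 0 (ideal gas, T constant).
W = nRT ln(V₂/V₁) = 5.84×8.314×748×ln(0.237) = -52300 J.
Q = ΔU + W = -52300 J.
Net over both steps: W = -33700 J, Q = -5840 J, ΔU = 27900 J.

-33700 J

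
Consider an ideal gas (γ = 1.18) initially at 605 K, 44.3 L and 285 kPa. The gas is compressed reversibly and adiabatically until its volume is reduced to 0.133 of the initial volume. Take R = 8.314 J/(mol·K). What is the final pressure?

3080 kPa

Adiabatic: TV^(γ−1) = const ⇒ T₂ = 605×(7.52)^0.180 = 870 K; PV^γ = const ⇒ P₂ = 3080 kPa.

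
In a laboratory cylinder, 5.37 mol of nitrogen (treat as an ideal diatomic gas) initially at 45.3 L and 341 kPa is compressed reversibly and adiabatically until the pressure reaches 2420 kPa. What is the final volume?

T₁ = P₁V₁/(nR) = 341×45.3/(5.37×8.314) = 346 K.
Adiabatic: T₂/T₁ = (P₂/P₁)^((γ−1)/γ) ⇒ T₂ = 346×(7.10)^0.286 = 606 K; V₂ = 11.2 L.

11.2 L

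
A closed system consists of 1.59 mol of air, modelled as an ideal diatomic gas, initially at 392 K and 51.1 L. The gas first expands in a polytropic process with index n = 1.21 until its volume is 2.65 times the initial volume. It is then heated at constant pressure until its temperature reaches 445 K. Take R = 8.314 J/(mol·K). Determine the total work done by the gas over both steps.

P₁ = nRT₁/V₁ = 1.59×8.314×392/51.1 = 101 kPa.
Step 1 — Polytropic n=1.21: T₂ = T₁(V₁/V₂)^(n−1) = 392×(0.377)^0.21 = 319 K; P₂ = P₁(V₁/V₂)^n = 31.2 kPa.
W = (P₁V₁−P₂V₂)/(n−1) = (101×51.1−31.2×135)/0.21 = 4570 J.
ΔU = nCvΔT = 1.59×20.8×(319−392) = -2400 J.
Q = ΔU + W = 2170 J.
State after step 1: P = 31.2 kPa, V = 135 L, T = 319 K.
Step 2 — Isobaric: P stays 31.2 kPa; V/T = const ⇒ T₂ = 445 K, V₂ = 189 L.
W = PΔV = 31.2×(189−135) kPa·L = 1660 J.
ΔU = nCvΔT = 1.59×20.8×(445−319) = 4150 J.
Q = ΔU + W = nCpΔT = 5810 J.
Net over both steps: W = 6230 J, Q = 7980 J, ΔU = 1750 J.

6230 J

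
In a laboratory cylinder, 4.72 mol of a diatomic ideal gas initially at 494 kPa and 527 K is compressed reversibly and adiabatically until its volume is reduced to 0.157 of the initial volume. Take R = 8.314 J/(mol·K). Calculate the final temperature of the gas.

1110 K

V₁ = nRT₁/P₁ = 4.72×8.314×527/494 = 41.9 L.
Adiabatic: TV^(γ−1) = const ⇒ T₂ = 527×(6.37)^0.400 = 1110 K; PV^γ = const ⇒ P₂ = 6600 kPa.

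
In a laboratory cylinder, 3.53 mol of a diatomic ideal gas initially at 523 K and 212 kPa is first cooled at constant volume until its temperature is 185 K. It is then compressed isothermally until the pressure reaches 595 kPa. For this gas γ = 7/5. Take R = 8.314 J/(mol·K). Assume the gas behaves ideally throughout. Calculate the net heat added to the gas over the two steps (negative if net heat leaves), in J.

V₁ = nRT₁/P₁ = 3.53×8.314×523/212 = 72.4 L.
Step 1 — Isochoric: V stays 72.4 L; P/T = const ⇒ T₂ = 185 K, P₂ = 75.0 kPa.
W = 0 (no volume change).
ΔU = nCvΔT = 3.53×20.8×(185−523) = -24800 J.
Q = ΔU = -24800 J.
State after step 1: P = 75.0 kPa, V = 72.4 L, T = 185 K.
Step 2 — Isothermal: T stays 185 K; PV = const ⇒ V₂ = 9.13 L, P₂ = 595 kPa.
ΔU = 0 (ideal gas, T constant).
W = nRT ln(V₂/V₁) = 3.53×8.314×185×ln(0.126) = -11200 J.
Q = ΔU + W = -11200 J.
Net over both steps: W = -11200 J, Q = -36000 J, ΔU = -24800 J.

-36000 J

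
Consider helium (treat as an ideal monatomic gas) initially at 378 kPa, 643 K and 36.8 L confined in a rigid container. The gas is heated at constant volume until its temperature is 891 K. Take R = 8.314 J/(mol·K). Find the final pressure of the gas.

524 kPa

Isochoric: V stays 36.8 L; P/T = const ⇒ T₂ = 891 K, P₂ = 524 kPa.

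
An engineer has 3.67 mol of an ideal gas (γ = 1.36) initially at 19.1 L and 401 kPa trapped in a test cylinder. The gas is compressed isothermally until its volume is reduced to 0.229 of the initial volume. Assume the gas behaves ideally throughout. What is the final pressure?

T₁ = P₁V₁/(nR) = 401×19.1/(3.67×8.314) = 251 K.
Isothermal: T stays 251 K; PV = const ⇒ V₂ = 4.37 L, P₂ = 1750 kPa.

1750 kPa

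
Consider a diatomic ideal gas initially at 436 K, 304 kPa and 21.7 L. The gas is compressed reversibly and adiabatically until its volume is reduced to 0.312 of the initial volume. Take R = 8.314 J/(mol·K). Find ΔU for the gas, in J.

n = P₁V₁/(RT₁) = 304×21.7/(8.314×436) = 1.82 mol.
Adiabatic: TV^(γ−1) = const ⇒ T₂ = 436×(3.21)^0.400 = 695 K; PV^γ = const ⇒ P₂ = 1550 kPa.
For an ideal gas ΔU = nCvΔT with Cv = (5/2)R = 20.8 J/(mol·K).
ΔU = 1.82×20.8×(695−436) = 9790 J.

9790 J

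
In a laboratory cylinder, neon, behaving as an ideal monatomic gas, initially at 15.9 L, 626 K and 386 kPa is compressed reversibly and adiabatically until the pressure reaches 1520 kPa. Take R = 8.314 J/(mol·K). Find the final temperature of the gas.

Adiabatic: T₂/T₁ = (P₂/P₁)^((γ−1)/γ) ⇒ T₂ = 626×(3.94)^0.400 = 1080 K; V₂ = 6.99 L.

1080 K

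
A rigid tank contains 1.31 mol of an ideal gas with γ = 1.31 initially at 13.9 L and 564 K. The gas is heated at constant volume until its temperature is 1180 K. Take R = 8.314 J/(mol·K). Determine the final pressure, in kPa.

925 kPa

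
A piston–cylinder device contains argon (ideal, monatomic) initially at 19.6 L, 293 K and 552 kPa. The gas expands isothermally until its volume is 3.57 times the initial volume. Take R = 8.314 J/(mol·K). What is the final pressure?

155 kPa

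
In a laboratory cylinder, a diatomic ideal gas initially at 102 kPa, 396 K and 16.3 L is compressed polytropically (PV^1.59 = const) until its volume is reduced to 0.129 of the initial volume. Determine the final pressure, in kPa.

2650 kPa

Polytropic n=1.59: T₂ = T₁(V₁/V₂)^(n−1) = 396×(7.75)^0.59 = 1330 K; P₂ = P₁(V₁/V₂)^n = 2650 kPa.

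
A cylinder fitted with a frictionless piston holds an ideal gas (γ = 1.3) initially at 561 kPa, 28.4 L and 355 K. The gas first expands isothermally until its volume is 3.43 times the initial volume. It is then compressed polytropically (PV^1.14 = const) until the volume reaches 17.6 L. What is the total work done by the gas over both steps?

-11200 J

n = P₁V₁/(RT₁) = 561×28.4/(8.314×355) = 5.40 mol.
Step 1 — Isothermal: T stays 355 K; PV = const ⇒ V₂ = 97.4 L, P₂ = 164 kPa.
ΔU = 0 (ideal gas, T constant).
W = nRT ln(V₂/V₁) = 5.40×8.314×355×ln(3.43) = 19600 J.
Q = ΔU + W = 19600 J.
State after step 1: P = 164 kPa, V = 97.4 L, T = 355 K.
Step 2 — Polytropic n=1.14: T₂ = T₁(V₁/V₂)^(n−1) = 355×(5.53)^0.14 = 451 K; P₂ = P₁(V₁/V₂)^n = 1150 kPa.
W = (P₁V₁−P₂V₂)/(n−1) = (164×97.4−1150×17.6)/0.14 = -30800 J.
ΔU = nCvΔT = 5.40×27.7×(451−355) = 14400 J.
Q = ΔU + W = -16400 J.
Net over both steps: W = -11200 J, Q = 3210 J, ΔU = 14400 J.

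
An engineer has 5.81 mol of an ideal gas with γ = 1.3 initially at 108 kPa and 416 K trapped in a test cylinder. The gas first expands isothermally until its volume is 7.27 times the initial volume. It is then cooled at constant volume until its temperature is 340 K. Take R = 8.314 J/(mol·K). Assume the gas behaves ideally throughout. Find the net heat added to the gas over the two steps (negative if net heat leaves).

V₁ = nRT₁/P₁ = 5.81×8.314×416/108 = 186 L.
Step 1 — Isothermal: T stays 416 K; PV = const ⇒ V₂ = 1350 L, P₂ = 14.9 kPa.
ΔU = 0 (ideal gas, T constant).
W = nRT ln(V₂/V₁) = 5.81×8.314×416×ln(7.27) = 39900 J.
Q = ΔU + W = 39900 J.
State after step 1: P = 14.9 kPa, V = 1350 L, T = 416 K.
Step 2 — Isochoric: V stays 1350 L; P/T = const ⇒ T₂ = 340 K, P₂ = 12.1 kPa.
W = 0 (no volume change).
ΔU = nCvΔT = 5.81×27.7×(340−416) = -12200 J.
Q = ΔU = -12200 J.
Net over both steps: W = 39900 J, Q = 27600 J, ΔU = -12200 J.

27600 J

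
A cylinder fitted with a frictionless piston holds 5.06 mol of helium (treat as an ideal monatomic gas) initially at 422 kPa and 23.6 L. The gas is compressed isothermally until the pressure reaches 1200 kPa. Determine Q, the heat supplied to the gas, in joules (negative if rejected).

-10400 J

T₁ = P₁V₁/(nR) = 422×23.6/(5.06×8.314) = 237 K.
Isothermal: T stays 237 K; PV = const ⇒ V₂ = 8.30 L, P₂ = 1200 kPa.
ΔU = 0 (ideal gas, T constant).
W = nRT ln(V₂/V₁) = 5.06×8.314×237×ln(0.352) = -10400 J.
Q = ΔU + W = -10400 J.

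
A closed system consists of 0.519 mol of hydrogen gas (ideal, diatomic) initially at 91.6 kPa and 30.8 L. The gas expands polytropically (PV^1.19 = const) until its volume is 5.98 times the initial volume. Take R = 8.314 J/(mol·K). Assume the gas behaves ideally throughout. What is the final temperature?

465 K

T₁ = P₁V₁/(nR) = 91.6×30.8/(0.519×8.314) = 654 K.
Polytropic n=1.19: T₂ = T₁(V₁/V₂)^(n−1) = 654×(0.167)^0.19 = 465 K; P₂ = P₁(V₁/V₂)^n = 10.9 kPa.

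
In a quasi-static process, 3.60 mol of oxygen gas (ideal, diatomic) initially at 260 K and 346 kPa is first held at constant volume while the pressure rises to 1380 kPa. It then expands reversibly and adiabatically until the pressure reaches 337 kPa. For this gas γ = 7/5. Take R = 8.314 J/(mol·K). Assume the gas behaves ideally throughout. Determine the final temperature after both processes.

V₁ = nRT₁/P₁ = 3.60×8.314×260/346 = 22.5 L.
Step 1 — Isochoric: V stays 22.5 L; P/T = const ⇒ T₂ = 1040 K, P₂ = 1380 kPa.
W = 0 (no volume change).
ΔU = nCvΔT = 3.60×20.8×(1040−260) = 58100 J.
Q = ΔU = 58100 J.
State after step 1: P = 1380 kPa, V = 22.5 L, T = 1040 K.
Step 2 — Adiabatic: T₂/T₁ = (P₂/P₁)^((γ−1)/γ) ⇒ T₂ = 1040×(0.244)^0.286 = 693 K; V₂ = 61.6 L.
ΔU = nCvΔT = 3.60×20.8×(693−1040) = -25700 J.
Q = 0 for an adiabatic process, so W = −ΔU = 25700 J.
Net over both steps: W = 25700 J, Q = 58100 J, ΔU = 32400 J.

693 K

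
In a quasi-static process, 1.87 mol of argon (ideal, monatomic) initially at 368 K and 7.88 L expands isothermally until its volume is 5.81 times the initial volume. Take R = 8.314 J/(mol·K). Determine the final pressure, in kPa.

125 kPa

P₁ = nRT₁/V₁ = 1.87×8.314×368/7.88 = 726 kPa.
Isothermal: T stays 368 K; PV = const ⇒ V₂ = 45.8 L, P₂ = 125 kPa.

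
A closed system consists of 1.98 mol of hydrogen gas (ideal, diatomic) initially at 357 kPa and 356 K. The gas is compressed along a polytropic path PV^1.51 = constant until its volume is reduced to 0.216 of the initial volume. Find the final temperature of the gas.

778 K

V₁ = nRT₁/P₁ = 1.98×8.314×356/357 = 16.4 L.
Polytropic n=1.51: T₂ = T₁(V₁/V₂)^(n−1) = 356×(4.63)^0.51 = 778 K; P₂ = P₁(V₁/V₂)^n = 3610 kPa.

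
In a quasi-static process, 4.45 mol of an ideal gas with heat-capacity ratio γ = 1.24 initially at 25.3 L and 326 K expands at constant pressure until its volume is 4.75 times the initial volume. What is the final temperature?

1550 K

P₁ = nRT₁/V₁ = 4.45×8.314×326/25.3 = 477 kPa.
Isobaric: P stays 477 kPa; V/T = const ⇒ T₂ = 1550 K, V₂ = 120 L.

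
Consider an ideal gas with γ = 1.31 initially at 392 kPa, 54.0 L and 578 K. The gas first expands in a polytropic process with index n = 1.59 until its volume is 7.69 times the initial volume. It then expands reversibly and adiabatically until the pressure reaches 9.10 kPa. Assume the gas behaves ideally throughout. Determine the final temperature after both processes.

153 K

n = P₁V₁/(RT₁) = 392×54.0/(8.314×578) = 4.40 mol.
Step 1 — Polytropic n=1.59: T₂ = T₁(V₁/V₂)^(n−1) = 578×(0.130)^0.59 = 173 K; P₂ = P₁(V₁/V₂)^n = 15.3 kPa.
W = (P₁V₁−P₂V₂)/(n−1) = (392×54.0−15.3×415)/0.59 = 25100 J.
ΔU = nCvΔT = 4.40×26.8×(173−578) = -47800 J.
Q = ΔU + W = -22700 J.
State after step 1: P = 15.3 kPa, V = 415 L, T = 173 K.
Step 2 — Adiabatic: T₂/T₁ = (P₂/P₁)^((γ−1)/γ) ⇒ T₂ = 173×(0.595)^0.237 = 153 K; V₂ = 617 L.
ΔU = nCvΔT = 4.40×26.8×(153−173) = -2370 J.
Q = 0 for an adiabatic process, so W = −ΔU = 2370 J.
Net over both steps: W = 27500 J, Q = -22700 J, ΔU = -50200 J.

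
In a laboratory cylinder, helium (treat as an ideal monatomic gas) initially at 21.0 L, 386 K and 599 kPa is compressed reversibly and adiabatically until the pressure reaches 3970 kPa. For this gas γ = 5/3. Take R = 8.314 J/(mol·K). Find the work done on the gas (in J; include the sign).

21300 J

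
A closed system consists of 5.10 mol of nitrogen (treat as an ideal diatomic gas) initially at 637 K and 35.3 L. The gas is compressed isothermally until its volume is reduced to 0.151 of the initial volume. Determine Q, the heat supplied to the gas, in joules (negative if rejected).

P₁ = nRT₁/V₁ = 5.10×8.314×637/35.3 = 765 kPa.
Isothermal: T stays 637 K; PV = const ⇒ V₂ = 5.33 L, P₂ = 5070 kPa.
ΔU = 0 (ideal gas, T constant).
W = nRT ln(V₂/V₁) = 5.10×8.314×637×ln(0.151) = -51100 J.
Q = ΔU + W = -51100 J.

-51100 J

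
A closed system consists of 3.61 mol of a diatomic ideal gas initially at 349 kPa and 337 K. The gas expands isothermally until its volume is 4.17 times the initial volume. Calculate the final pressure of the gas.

V₁ = nRT₁/P₁ = 3.61×8.314×337/349 = 29.0 L.
Isothermal: T stays 337 K; PV = const ⇒ V₂ = 121 L, P₂ = 83.7 kPa.

83.7 kPa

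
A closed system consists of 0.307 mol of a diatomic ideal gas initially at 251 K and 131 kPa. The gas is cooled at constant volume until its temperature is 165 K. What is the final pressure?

V₁ = nRT₁/P₁ = 0.307×8.314×251/131 = 4.89 L.
Isochoric: V stays 4.89 L; P/T = const ⇒ T₂ = 165 K, P₂ = 86.1 kPa.

86.1 kPa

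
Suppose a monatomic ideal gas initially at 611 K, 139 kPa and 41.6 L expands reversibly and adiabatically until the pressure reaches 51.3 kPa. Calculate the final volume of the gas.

75.7 L

Adiabatic: T₂/T₁ = (P₂/P₁)^((γ−1)/γ) ⇒ T₂ = 611×(0.369)^0.400 = 410 K; V₂ = 75.7 L.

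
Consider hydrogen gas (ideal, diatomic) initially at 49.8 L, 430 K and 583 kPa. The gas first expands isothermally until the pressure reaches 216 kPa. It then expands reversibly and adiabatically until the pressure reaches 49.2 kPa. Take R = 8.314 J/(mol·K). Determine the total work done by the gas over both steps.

53800 J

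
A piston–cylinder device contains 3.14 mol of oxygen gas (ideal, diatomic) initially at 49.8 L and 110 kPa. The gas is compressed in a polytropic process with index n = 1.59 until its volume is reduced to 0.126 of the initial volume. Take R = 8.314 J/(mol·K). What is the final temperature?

712 K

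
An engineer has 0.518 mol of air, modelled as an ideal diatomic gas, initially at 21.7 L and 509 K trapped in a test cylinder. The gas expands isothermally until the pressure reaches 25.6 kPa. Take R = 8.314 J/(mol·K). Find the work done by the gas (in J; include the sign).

P₁ = nRT₁/V₁ = 0.518×8.314×509/21.7 = 101 kPa.
Isothermal: T stays 509 K; PV = const ⇒ V₂ = 85.6 L, P₂ = 25.6 kPa.
W = nRT ln(V₂/V₁) = 0.518×8.314×509×ln(3.95) = 3010 J.

3010 J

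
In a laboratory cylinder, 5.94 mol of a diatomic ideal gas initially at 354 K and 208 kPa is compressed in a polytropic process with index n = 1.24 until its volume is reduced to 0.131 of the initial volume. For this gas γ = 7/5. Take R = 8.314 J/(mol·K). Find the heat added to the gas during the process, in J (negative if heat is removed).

V₁ = nRT₁/P₁ = 5.94×8.314×354/208 = 84.0 L.
Polytropic n=1.24: T₂ = T₁(V₁/V₂)^(n−1) = 354×(7.63)^0.24 = 577 K; P₂ = P₁(V₁/V₂)^n = 2590 kPa.
W = (P₁V₁−P₂V₂)/(n−1) = (208×84.0−2590×11.0)/0.24 = -45800 J.
ΔU = nCvΔT = 5.94×20.8×(577−354) = 27500 J.
Q = ΔU + W = -18300 J.

-18300 J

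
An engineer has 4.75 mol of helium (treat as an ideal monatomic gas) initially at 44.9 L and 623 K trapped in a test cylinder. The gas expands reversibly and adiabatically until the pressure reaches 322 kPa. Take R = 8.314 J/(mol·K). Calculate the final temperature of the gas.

P₁ = nRT₁/V₁ = 4.75×8.314×623/44.9 = 548 kPa.
Adiabatic: T₂/T₁ = (P₂/P₁)^((γ−1)/γ) ⇒ T₂ = 623×(0.588)^0.400 = 504 K; V₂ = 61.8 L.

504 K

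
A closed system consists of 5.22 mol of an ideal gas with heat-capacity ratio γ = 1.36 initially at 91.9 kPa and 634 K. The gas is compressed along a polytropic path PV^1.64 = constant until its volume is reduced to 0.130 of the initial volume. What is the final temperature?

V₁ = nRT₁/P₁ = 5.22×8.314×634/91.9 = 299 L.
Polytropic n=1.64: T₂ = T₁(V₁/V₂)^(n−1) = 634×(7.69)^0.64 = 2340 K; P₂ = P₁(V₁/V₂)^n = 2610 kPa.

2340 K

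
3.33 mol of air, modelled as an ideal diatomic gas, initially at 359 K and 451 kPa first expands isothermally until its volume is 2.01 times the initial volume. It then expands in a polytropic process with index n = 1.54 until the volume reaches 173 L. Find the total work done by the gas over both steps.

V₁ = nRT₁/P₁ = 3.33×8.314×359/451 = 22.0 L.
Step 1 — Isothermal: T stays 359 K; PV = const ⇒ V₂ = 44.3 L, P₂ = 224 kPa.
ΔU = 0 (ideal gas, T constant).
W = nRT ln(V₂/V₁) = 3.33×8.314×359×ln(2.01) = 6940 J.
Q = ΔU + W = 6940 J.
State after step 1: P = 224 kPa, V = 44.3 L, T = 359 K.
Step 2 — Polytropic n=1.54: T₂ = T₁(V₁/V₂)^(n−1) = 359×(0.256)^0.54 = 172 K; P₂ = P₁(V₁/V₂)^n = 27.5 kPa.
W = (P₁V₁−P₂V₂)/(n−1) = (224×44.3−27.5×173)/0.54 = 9590 J.
ΔU = nCvΔT = 3.33×20.8×(172−359) = -12900 J.
Q = ΔU + W = -3360 J.
Net over both steps: W = 16500 J, Q = 3580 J, ΔU = -12900 J.

16500 J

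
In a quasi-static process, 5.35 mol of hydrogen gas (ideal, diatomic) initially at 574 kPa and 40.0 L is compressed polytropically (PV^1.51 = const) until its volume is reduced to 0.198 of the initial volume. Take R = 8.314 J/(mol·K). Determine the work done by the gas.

-57800 J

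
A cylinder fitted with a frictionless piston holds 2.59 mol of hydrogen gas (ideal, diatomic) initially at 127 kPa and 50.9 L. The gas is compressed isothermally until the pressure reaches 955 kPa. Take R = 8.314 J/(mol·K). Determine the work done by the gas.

-13000 J

T₁ = P₁V₁/(nR) = 127×50.9/(2.59×8.314) = 300 K.
Isothermal: T stays 300 K; PV = const ⇒ V₂ = 6.77 L, P₂ = 955 kPa.
W = nRT ln(V₂/V₁) = 2.59×8.314×300×ln(0.133) = -13000 J.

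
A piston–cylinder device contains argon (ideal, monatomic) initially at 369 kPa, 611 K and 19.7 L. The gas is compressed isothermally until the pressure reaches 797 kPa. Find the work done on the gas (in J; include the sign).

5600 J

n = P₁V₁/(RT₁) = 369×19.7/(8.314×611) = 1.43 mol.
Isothermal: T stays 611 K; PV = const ⇒ V₂ = 9.12 L, P₂ = 797 kPa.
W = nRT ln(V₂/V₁) = 1.43×8.314×611×ln(0.463) = -5600 J.
Work done on the gas = −W_by = 5600 J.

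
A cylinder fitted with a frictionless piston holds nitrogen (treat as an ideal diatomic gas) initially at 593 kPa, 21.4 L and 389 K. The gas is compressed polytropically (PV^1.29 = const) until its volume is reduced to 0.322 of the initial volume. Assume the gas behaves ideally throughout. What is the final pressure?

2560 kPa

Polytropic n=1.29: T₂ = T₁(V₁/V₂)^(n−1) = 389×(3.11)^0.29 = 540 K; P₂ = P₁(V₁/V₂)^n = 2560 kPa.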